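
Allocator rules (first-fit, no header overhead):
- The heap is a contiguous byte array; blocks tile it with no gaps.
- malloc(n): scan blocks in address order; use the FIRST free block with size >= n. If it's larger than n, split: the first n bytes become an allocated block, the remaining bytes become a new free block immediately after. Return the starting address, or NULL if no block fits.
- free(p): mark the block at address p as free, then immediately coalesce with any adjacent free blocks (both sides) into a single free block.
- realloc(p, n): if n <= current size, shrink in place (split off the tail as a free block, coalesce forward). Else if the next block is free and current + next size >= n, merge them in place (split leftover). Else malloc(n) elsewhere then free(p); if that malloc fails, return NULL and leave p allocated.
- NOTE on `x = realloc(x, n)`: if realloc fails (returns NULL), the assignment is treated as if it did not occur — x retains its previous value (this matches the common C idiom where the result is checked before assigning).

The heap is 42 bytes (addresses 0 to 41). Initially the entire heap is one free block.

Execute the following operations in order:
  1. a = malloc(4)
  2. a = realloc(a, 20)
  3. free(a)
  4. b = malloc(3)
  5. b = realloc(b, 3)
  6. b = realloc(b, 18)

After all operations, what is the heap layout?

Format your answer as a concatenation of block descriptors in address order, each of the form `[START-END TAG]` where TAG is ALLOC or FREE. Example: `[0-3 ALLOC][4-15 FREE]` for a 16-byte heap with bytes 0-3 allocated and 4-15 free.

Answer: [0-17 ALLOC][18-41 FREE]

Derivation:
Op 1: a = malloc(4) -> a = 0; heap: [0-3 ALLOC][4-41 FREE]
Op 2: a = realloc(a, 20) -> a = 0; heap: [0-19 ALLOC][20-41 FREE]
Op 3: free(a) -> (freed a); heap: [0-41 FREE]
Op 4: b = malloc(3) -> b = 0; heap: [0-2 ALLOC][3-41 FREE]
Op 5: b = realloc(b, 3) -> b = 0; heap: [0-2 ALLOC][3-41 FREE]
Op 6: b = realloc(b, 18) -> b = 0; heap: [0-17 ALLOC][18-41 FREE]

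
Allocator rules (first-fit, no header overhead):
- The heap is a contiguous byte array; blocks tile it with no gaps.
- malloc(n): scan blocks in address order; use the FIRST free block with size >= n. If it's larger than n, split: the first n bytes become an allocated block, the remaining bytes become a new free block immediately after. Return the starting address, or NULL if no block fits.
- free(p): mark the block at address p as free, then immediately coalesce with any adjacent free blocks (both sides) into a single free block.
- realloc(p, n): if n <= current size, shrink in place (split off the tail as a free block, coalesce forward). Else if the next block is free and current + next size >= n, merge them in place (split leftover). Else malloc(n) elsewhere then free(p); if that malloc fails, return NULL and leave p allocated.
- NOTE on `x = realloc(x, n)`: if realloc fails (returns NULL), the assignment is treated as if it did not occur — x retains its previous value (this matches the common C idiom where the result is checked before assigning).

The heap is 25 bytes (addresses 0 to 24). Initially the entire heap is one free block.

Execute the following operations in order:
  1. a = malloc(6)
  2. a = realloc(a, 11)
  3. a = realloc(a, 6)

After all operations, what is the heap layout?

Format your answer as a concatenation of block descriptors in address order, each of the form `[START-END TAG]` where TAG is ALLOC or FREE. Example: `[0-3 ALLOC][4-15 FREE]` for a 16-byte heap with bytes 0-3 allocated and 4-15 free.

Op 1: a = malloc(6) -> a = 0; heap: [0-5 ALLOC][6-24 FREE]
Op 2: a = realloc(a, 11) -> a = 0; heap: [0-10 ALLOC][11-24 FREE]
Op 3: a = realloc(a, 6) -> a = 0; heap: [0-5 ALLOC][6-24 FREE]

Answer: [0-5 ALLOC][6-24 FREE]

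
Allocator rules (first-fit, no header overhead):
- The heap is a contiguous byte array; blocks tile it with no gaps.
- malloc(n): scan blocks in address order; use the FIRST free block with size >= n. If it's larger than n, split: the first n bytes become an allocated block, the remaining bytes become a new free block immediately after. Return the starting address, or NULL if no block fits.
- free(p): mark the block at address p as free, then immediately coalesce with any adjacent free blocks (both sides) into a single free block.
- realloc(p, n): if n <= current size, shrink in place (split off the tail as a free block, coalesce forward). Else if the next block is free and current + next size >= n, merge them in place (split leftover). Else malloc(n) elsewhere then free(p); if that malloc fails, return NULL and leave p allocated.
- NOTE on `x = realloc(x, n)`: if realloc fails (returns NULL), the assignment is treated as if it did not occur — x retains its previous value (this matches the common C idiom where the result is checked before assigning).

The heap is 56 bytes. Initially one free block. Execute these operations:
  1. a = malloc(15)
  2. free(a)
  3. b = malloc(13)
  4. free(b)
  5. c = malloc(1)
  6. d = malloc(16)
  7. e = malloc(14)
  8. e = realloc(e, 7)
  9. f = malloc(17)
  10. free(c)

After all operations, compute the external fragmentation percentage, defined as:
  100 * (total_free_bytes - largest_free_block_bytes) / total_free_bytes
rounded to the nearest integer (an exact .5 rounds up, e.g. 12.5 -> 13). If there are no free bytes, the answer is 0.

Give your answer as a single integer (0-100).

Op 1: a = malloc(15) -> a = 0; heap: [0-14 ALLOC][15-55 FREE]
Op 2: free(a) -> (freed a); heap: [0-55 FREE]
Op 3: b = malloc(13) -> b = 0; heap: [0-12 ALLOC][13-55 FREE]
Op 4: free(b) -> (freed b); heap: [0-55 FREE]
Op 5: c = malloc(1) -> c = 0; heap: [0-0 ALLOC][1-55 FREE]
Op 6: d = malloc(16) -> d = 1; heap: [0-0 ALLOC][1-16 ALLOC][17-55 FREE]
Op 7: e = malloc(14) -> e = 17; heap: [0-0 ALLOC][1-16 ALLOC][17-30 ALLOC][31-55 FREE]
Op 8: e = realloc(e, 7) -> e = 17; heap: [0-0 ALLOC][1-16 ALLOC][17-23 ALLOC][24-55 FREE]
Op 9: f = malloc(17) -> f = 24; heap: [0-0 ALLOC][1-16 ALLOC][17-23 ALLOC][24-40 ALLOC][41-55 FREE]
Op 10: free(c) -> (freed c); heap: [0-0 FREE][1-16 ALLOC][17-23 ALLOC][24-40 ALLOC][41-55 FREE]
Free blocks: [1 15] total_free=16 largest=15 -> 100*(16-15)/16 = 100/16 = 6.25 -> rounds to 6

Answer: 6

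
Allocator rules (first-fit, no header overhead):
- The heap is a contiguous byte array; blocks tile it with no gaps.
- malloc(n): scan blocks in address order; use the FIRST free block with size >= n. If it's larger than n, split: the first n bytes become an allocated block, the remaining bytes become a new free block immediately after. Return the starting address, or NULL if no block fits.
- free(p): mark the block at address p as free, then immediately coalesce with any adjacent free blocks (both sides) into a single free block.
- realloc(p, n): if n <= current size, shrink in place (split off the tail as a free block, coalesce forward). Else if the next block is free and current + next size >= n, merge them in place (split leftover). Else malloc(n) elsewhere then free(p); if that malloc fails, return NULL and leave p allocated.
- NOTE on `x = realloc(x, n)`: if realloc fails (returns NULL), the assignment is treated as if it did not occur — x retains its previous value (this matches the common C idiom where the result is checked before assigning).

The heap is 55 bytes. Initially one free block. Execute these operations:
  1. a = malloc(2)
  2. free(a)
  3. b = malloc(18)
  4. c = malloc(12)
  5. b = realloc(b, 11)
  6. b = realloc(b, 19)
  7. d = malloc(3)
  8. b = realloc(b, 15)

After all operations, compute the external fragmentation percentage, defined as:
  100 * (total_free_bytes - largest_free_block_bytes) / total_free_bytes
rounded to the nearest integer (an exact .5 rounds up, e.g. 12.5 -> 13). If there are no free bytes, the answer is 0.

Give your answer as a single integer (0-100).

Op 1: a = malloc(2) -> a = 0; heap: [0-1 ALLOC][2-54 FREE]
Op 2: free(a) -> (freed a); heap: [0-54 FREE]
Op 3: b = malloc(18) -> b = 0; heap: [0-17 ALLOC][18-54 FREE]
Op 4: c = malloc(12) -> c = 18; heap: [0-17 ALLOC][18-29 ALLOC][30-54 FREE]
Op 5: b = realloc(b, 11) -> b = 0; heap: [0-10 ALLOC][11-17 FREE][18-29 ALLOC][30-54 FREE]
Op 6: b = realloc(b, 19) -> b = 30; heap: [0-17 FREE][18-29 ALLOC][30-48 ALLOC][49-54 FREE]
Op 7: d = malloc(3) -> d = 0; heap: [0-2 ALLOC][3-17 FREE][18-29 ALLOC][30-48 ALLOC][49-54 FREE]
Op 8: b = realloc(b, 15) -> b = 30; heap: [0-2 ALLOC][3-17 FREE][18-29 ALLOC][30-44 ALLOC][45-54 FREE]
Free blocks: [15 10] total_free=25 largest=15 -> 100*(25-15)/25 = 1000/25 = 40

Answer: 40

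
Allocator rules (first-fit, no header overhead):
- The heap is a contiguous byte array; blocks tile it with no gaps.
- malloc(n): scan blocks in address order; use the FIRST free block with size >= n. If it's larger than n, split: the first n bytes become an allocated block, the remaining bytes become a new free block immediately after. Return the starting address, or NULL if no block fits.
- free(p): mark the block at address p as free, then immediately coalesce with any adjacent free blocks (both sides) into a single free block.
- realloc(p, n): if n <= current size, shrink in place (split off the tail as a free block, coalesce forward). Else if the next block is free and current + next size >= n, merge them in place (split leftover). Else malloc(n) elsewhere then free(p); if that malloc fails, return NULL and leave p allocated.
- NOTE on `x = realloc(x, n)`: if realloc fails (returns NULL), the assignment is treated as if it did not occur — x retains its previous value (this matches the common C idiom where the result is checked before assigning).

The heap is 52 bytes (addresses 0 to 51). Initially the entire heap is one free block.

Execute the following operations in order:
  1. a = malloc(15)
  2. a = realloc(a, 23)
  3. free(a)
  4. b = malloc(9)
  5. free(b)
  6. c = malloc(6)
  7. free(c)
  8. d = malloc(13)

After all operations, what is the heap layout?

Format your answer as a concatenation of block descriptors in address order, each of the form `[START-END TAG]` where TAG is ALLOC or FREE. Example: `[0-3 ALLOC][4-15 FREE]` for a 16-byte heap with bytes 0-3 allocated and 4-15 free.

Op 1: a = malloc(15) -> a = 0; heap: [0-14 ALLOC][15-51 FREE]
Op 2: a = realloc(a, 23) -> a = 0; heap: [0-22 ALLOC][23-51 FREE]
Op 3: free(a) -> (freed a); heap: [0-51 FREE]
Op 4: b = malloc(9) -> b = 0; heap: [0-8 ALLOC][9-51 FREE]
Op 5: free(b) -> (freed b); heap: [0-51 FREE]
Op 6: c = malloc(6) -> c = 0; heap: [0-5 ALLOC][6-51 FREE]
Op 7: free(c) -> (freed c); heap: [0-51 FREE]
Op 8: d = malloc(13) -> d = 0; heap: [0-12 ALLOC][13-51 FREE]

Answer: [0-12 ALLOC][13-51 FREE]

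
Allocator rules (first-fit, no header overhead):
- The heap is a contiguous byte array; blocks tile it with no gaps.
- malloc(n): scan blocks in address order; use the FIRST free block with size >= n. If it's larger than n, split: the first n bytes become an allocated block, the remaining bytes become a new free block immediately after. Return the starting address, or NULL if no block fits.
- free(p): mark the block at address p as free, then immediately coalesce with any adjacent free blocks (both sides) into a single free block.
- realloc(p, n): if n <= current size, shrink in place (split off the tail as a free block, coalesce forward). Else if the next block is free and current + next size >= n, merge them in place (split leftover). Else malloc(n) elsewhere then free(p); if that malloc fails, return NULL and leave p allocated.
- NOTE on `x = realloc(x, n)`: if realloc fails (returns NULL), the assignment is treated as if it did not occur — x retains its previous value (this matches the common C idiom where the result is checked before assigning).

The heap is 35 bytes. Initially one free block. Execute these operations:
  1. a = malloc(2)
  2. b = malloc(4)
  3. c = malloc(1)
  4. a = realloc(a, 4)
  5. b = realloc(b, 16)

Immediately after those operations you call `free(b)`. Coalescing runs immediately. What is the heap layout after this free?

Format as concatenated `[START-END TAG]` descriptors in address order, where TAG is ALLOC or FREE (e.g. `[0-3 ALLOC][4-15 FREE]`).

Answer: [0-5 FREE][6-6 ALLOC][7-10 ALLOC][11-34 FREE]

Derivation:
Op 1: a = malloc(2) -> a = 0; heap: [0-1 ALLOC][2-34 FREE]
Op 2: b = malloc(4) -> b = 2; heap: [0-1 ALLOC][2-5 ALLOC][6-34 FREE]
Op 3: c = malloc(1) -> c = 6; heap: [0-1 ALLOC][2-5 ALLOC][6-6 ALLOC][7-34 FREE]
Op 4: a = realloc(a, 4) -> a = 7; heap: [0-1 FREE][2-5 ALLOC][6-6 ALLOC][7-10 ALLOC][11-34 FREE]
Op 5: b = realloc(b, 16) -> b = 11; heap: [0-5 FREE][6-6 ALLOC][7-10 ALLOC][11-26 ALLOC][27-34 FREE]
free(b): b = 11 -> block [11-26 ALLOC]; mark free, coalesce with adjacent free neighbors -> [0-5 FREE][6-6 ALLOC][7-10 ALLOC][11-34 FREE]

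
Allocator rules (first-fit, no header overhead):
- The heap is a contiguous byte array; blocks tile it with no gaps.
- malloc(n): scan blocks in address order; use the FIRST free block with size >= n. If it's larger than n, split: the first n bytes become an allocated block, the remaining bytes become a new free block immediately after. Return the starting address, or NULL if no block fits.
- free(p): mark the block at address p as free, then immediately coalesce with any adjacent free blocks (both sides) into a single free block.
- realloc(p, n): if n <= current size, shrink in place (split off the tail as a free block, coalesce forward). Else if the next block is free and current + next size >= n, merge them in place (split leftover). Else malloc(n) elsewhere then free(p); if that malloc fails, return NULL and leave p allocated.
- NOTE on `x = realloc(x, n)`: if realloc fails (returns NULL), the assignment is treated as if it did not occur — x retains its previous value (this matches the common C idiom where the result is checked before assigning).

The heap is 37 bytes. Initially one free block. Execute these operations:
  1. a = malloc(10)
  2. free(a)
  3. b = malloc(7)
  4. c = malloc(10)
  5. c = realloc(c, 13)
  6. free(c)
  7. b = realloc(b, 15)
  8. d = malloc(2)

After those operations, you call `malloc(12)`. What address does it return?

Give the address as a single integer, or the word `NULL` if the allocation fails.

Op 1: a = malloc(10) -> a = 0; heap: [0-9 ALLOC][10-36 FREE]
Op 2: free(a) -> (freed a); heap: [0-36 FREE]
Op 3: b = malloc(7) -> b = 0; heap: [0-6 ALLOC][7-36 FREE]
Op 4: c = malloc(10) -> c = 7; heap: [0-6 ALLOC][7-16 ALLOC][17-36 FREE]
Op 5: c = realloc(c, 13) -> c = 7; heap: [0-6 ALLOC][7-19 ALLOC][20-36 FREE]
Op 6: free(c) -> (freed c); heap: [0-6 ALLOC][7-36 FREE]
Op 7: b = realloc(b, 15) -> b = 0; heap: [0-14 ALLOC][15-36 FREE]
Op 8: d = malloc(2) -> d = 15; heap: [0-14 ALLOC][15-16 ALLOC][17-36 FREE]
malloc(12): first-fit scan over [0-14 ALLOC][15-16 ALLOC][17-36 FREE] -> 17

Answer: 17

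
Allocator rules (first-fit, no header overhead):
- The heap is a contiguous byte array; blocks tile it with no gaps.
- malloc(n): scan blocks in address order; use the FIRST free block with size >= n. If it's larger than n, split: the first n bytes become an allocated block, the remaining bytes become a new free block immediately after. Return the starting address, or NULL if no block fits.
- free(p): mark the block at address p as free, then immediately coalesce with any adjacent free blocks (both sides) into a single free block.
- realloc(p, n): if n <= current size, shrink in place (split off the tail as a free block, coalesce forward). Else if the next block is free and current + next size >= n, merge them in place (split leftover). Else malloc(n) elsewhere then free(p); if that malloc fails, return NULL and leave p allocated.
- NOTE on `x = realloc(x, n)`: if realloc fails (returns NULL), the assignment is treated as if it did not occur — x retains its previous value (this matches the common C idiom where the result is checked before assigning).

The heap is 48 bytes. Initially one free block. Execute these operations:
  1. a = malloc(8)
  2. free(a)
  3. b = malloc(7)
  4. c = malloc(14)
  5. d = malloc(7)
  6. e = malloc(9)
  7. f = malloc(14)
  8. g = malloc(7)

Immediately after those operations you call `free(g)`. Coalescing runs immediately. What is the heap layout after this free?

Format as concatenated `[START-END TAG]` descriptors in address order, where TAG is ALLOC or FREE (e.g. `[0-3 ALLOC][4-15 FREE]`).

Op 1: a = malloc(8) -> a = 0; heap: [0-7 ALLOC][8-47 FREE]
Op 2: free(a) -> (freed a); heap: [0-47 FREE]
Op 3: b = malloc(7) -> b = 0; heap: [0-6 ALLOC][7-47 FREE]
Op 4: c = malloc(14) -> c = 7; heap: [0-6 ALLOC][7-20 ALLOC][21-47 FREE]
Op 5: d = malloc(7) -> d = 21; heap: [0-6 ALLOC][7-20 ALLOC][21-27 ALLOC][28-47 FREE]
Op 6: e = malloc(9) -> e = 28; heap: [0-6 ALLOC][7-20 ALLOC][21-27 ALLOC][28-36 ALLOC][37-47 FREE]
Op 7: f = malloc(14) -> f = NULL; heap: [0-6 ALLOC][7-20 ALLOC][21-27 ALLOC][28-36 ALLOC][37-47 FREE]
Op 8: g = malloc(7) -> g = 37; heap: [0-6 ALLOC][7-20 ALLOC][21-27 ALLOC][28-36 ALLOC][37-43 ALLOC][44-47 FREE]
free(g): g = 37 -> block [37-43 ALLOC]; mark free, coalesce with adjacent free neighbors -> [0-6 ALLOC][7-20 ALLOC][21-27 ALLOC][28-36 ALLOC][37-47 FREE]

Answer: [0-6 ALLOC][7-20 ALLOC][21-27 ALLOC][28-36 ALLOC][37-47 FREE]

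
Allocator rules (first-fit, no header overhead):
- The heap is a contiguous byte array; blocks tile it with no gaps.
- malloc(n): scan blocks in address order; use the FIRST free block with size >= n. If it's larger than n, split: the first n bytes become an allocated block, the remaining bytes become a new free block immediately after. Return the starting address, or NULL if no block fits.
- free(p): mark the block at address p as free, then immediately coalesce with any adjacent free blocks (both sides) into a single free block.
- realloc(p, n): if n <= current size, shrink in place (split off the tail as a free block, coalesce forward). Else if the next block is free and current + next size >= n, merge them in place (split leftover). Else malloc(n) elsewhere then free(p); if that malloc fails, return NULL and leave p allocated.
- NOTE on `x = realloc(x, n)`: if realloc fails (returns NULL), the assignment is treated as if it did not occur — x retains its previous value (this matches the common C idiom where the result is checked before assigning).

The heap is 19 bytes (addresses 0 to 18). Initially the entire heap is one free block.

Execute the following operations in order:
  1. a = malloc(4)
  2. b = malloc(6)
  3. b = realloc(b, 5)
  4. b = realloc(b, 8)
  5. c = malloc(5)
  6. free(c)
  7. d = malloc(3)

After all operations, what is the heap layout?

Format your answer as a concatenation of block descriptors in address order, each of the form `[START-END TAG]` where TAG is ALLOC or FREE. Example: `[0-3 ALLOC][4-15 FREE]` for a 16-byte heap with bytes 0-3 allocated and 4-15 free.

Op 1: a = malloc(4) -> a = 0; heap: [0-3 ALLOC][4-18 FREE]
Op 2: b = malloc(6) -> b = 4; heap: [0-3 ALLOC][4-9 ALLOC][10-18 FREE]
Op 3: b = realloc(b, 5) -> b = 4; heap: [0-3 ALLOC][4-8 ALLOC][9-18 FREE]
Op 4: b = realloc(b, 8) -> b = 4; heap: [0-3 ALLOC][4-11 ALLOC][12-18 FREE]
Op 5: c = malloc(5) -> c = 12; heap: [0-3 ALLOC][4-11 ALLOC][12-16 ALLOC][17-18 FREE]
Op 6: free(c) -> (freed c); heap: [0-3 ALLOC][4-11 ALLOC][12-18 FREE]
Op 7: d = malloc(3) -> d = 12; heap: [0-3 ALLOC][4-11 ALLOC][12-14 ALLOC][15-18 FREE]

Answer: [0-3 ALLOC][4-11 ALLOC][12-14 ALLOC][15-18 FREE]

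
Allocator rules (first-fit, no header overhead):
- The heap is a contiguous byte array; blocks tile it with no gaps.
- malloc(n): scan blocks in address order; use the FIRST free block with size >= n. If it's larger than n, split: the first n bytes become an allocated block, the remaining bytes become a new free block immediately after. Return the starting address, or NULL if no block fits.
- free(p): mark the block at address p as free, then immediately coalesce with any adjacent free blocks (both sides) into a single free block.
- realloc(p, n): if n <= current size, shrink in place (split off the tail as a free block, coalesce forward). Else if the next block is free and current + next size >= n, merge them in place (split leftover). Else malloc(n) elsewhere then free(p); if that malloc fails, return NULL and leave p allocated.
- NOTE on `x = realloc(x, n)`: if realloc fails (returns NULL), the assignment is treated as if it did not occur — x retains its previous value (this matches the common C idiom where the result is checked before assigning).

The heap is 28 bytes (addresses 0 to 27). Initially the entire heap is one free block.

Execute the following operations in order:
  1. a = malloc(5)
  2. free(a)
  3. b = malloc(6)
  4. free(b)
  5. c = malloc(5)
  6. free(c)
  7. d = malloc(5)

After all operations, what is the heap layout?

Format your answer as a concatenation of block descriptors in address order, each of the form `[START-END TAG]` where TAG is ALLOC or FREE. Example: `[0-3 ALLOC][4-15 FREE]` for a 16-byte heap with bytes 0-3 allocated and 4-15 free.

Answer: [0-4 ALLOC][5-27 FREE]

Derivation:
Op 1: a = malloc(5) -> a = 0; heap: [0-4 ALLOC][5-27 FREE]
Op 2: free(a) -> (freed a); heap: [0-27 FREE]
Op 3: b = malloc(6) -> b = 0; heap: [0-5 ALLOC][6-27 FREE]
Op 4: free(b) -> (freed b); heap: [0-27 FREE]
Op 5: c = malloc(5) -> c = 0; heap: [0-4 ALLOC][5-27 FREE]
Op 6: free(c) -> (freed c); heap: [0-27 FREE]
Op 7: d = malloc(5) -> d = 0; heap: [0-4 ALLOC][5-27 FREE]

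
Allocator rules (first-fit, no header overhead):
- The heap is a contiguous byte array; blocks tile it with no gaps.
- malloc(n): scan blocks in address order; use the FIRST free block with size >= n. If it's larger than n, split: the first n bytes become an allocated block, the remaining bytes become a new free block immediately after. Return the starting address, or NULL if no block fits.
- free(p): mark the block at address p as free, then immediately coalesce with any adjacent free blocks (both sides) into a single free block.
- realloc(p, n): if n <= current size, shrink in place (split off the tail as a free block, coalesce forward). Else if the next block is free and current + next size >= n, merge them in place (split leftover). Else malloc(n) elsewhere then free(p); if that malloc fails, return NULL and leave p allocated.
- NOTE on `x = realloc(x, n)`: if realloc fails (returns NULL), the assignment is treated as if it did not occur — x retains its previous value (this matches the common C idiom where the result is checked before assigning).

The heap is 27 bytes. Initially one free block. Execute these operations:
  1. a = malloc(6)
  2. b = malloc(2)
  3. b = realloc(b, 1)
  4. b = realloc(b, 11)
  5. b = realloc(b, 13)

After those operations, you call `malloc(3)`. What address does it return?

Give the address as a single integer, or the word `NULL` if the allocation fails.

Answer: 19

Derivation:
Op 1: a = malloc(6) -> a = 0; heap: [0-5 ALLOC][6-26 FREE]
Op 2: b = malloc(2) -> b = 6; heap: [0-5 ALLOC][6-7 ALLOC][8-26 FREE]
Op 3: b = realloc(b, 1) -> b = 6; heap: [0-5 ALLOC][6-6 ALLOC][7-26 FREE]
Op 4: b = realloc(b, 11) -> b = 6; heap: [0-5 ALLOC][6-16 ALLOC][17-26 FREE]
Op 5: b = realloc(b, 13) -> b = 6; heap: [0-5 ALLOC][6-18 ALLOC][19-26 FREE]
malloc(3): first-fit scan over [0-5 ALLOC][6-18 ALLOC][19-26 FREE] -> 19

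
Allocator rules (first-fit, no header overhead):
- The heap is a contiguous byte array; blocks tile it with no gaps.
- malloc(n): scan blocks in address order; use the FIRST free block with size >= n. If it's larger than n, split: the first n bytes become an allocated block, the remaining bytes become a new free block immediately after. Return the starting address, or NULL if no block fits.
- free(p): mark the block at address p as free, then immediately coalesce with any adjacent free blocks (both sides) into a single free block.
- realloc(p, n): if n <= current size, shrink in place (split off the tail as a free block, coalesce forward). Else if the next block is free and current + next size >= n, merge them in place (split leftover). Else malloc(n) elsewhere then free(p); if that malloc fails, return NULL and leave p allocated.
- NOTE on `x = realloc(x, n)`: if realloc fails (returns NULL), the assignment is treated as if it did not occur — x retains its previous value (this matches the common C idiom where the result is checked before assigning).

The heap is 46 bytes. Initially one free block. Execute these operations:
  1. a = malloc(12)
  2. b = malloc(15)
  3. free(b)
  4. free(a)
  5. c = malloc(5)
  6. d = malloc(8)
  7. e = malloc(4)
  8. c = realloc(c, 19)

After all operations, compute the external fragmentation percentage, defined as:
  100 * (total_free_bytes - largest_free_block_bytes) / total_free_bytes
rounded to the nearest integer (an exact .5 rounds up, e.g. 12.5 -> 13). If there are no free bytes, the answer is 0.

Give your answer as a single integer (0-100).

Op 1: a = malloc(12) -> a = 0; heap: [0-11 ALLOC][12-45 FREE]
Op 2: b = malloc(15) -> b = 12; heap: [0-11 ALLOC][12-26 ALLOC][27-45 FREE]
Op 3: free(b) -> (freed b); heap: [0-11 ALLOC][12-45 FREE]
Op 4: free(a) -> (freed a); heap: [0-45 FREE]
Op 5: c = malloc(5) -> c = 0; heap: [0-4 ALLOC][5-45 FREE]
Op 6: d = malloc(8) -> d = 5; heap: [0-4 ALLOC][5-12 ALLOC][13-45 FREE]
Op 7: e = malloc(4) -> e = 13; heap: [0-4 ALLOC][5-12 ALLOC][13-16 ALLOC][17-45 FREE]
Op 8: c = realloc(c, 19) -> c = 17; heap: [0-4 FREE][5-12 ALLOC][13-16 ALLOC][17-35 ALLOC][36-45 FREE]
Free blocks: [5 10] total_free=15 largest=10 -> 100*(15-10)/15 = 500/15 ≈ 33.333 -> rounds to 33

Answer: 33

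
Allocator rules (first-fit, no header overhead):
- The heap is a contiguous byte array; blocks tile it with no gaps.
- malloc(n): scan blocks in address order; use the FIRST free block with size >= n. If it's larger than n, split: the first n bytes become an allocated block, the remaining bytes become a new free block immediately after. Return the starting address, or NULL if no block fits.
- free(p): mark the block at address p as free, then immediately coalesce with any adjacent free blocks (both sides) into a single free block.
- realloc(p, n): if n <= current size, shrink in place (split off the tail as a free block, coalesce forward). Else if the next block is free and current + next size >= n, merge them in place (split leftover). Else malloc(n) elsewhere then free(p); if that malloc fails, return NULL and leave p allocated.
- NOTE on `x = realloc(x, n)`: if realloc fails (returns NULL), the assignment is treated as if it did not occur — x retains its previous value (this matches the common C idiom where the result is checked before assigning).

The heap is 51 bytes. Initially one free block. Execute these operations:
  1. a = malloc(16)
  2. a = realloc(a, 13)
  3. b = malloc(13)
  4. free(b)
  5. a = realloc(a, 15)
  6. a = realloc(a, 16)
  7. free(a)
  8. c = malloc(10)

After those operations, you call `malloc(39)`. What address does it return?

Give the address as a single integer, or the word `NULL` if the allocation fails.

Answer: 10

Derivation:
Op 1: a = malloc(16) -> a = 0; heap: [0-15 ALLOC][16-50 FREE]
Op 2: a = realloc(a, 13) -> a = 0; heap: [0-12 ALLOC][13-50 FREE]
Op 3: b = malloc(13) -> b = 13; heap: [0-12 ALLOC][13-25 ALLOC][26-50 FREE]
Op 4: free(b) -> (freed b); heap: [0-12 ALLOC][13-50 FREE]
Op 5: a = realloc(a, 15) -> a = 0; heap: [0-14 ALLOC][15-50 FREE]
Op 6: a = realloc(a, 16) -> a = 0; heap: [0-15 ALLOC][16-50 FREE]
Op 7: free(a) -> (freed a); heap: [0-50 FREE]
Op 8: c = malloc(10) -> c = 0; heap: [0-9 ALLOC][10-50 FREE]
malloc(39): first-fit scan over [0-9 ALLOC][10-50 FREE] -> 10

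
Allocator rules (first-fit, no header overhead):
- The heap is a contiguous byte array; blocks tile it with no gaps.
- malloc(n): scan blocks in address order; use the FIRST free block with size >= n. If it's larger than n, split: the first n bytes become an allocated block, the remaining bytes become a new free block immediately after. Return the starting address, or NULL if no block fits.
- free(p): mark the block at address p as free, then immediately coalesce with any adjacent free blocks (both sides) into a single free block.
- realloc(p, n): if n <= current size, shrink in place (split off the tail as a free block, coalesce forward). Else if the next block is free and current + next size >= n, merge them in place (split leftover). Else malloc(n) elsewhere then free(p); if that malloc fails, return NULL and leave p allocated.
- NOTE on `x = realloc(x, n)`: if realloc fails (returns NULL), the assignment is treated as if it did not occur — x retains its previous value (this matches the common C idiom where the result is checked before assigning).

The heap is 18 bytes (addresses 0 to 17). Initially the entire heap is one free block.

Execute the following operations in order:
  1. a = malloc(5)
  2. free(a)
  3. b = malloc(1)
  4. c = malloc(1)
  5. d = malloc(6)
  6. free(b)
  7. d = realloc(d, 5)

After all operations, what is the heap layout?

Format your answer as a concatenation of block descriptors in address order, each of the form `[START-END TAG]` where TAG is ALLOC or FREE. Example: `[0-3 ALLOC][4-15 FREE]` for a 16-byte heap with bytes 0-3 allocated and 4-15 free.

Op 1: a = malloc(5) -> a = 0; heap: [0-4 ALLOC][5-17 FREE]
Op 2: free(a) -> (freed a); heap: [0-17 FREE]
Op 3: b = malloc(1) -> b = 0; heap: [0-0 ALLOC][1-17 FREE]
Op 4: c = malloc(1) -> c = 1; heap: [0-0 ALLOC][1-1 ALLOC][2-17 FREE]
Op 5: d = malloc(6) -> d = 2; heap: [0-0 ALLOC][1-1 ALLOC][2-7 ALLOC][8-17 FREE]
Op 6: free(b) -> (freed b); heap: [0-0 FREE][1-1 ALLOC][2-7 ALLOC][8-17 FREE]
Op 7: d = realloc(d, 5) -> d = 2; heap: [0-0 FREE][1-1 ALLOC][2-6 ALLOC][7-17 FREE]

Answer: [0-0 FREE][1-1 ALLOC][2-6 ALLOC][7-17 FREE]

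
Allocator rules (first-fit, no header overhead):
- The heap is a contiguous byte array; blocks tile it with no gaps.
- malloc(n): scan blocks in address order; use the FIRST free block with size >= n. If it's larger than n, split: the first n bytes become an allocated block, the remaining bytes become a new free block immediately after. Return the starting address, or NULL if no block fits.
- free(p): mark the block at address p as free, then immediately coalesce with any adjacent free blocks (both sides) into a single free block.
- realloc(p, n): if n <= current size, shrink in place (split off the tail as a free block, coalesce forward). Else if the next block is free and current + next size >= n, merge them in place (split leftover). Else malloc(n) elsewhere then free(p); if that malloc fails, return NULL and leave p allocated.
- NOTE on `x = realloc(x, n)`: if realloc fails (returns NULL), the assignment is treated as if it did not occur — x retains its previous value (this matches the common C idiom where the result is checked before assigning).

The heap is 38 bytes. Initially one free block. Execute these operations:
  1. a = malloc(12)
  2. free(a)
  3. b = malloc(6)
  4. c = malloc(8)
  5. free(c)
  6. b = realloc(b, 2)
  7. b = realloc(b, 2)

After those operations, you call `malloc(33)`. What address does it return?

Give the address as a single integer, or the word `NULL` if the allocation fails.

Answer: 2

Derivation:
Op 1: a = malloc(12) -> a = 0; heap: [0-11 ALLOC][12-37 FREE]
Op 2: free(a) -> (freed a); heap: [0-37 FREE]
Op 3: b = malloc(6) -> b = 0; heap: [0-5 ALLOC][6-37 FREE]
Op 4: c = malloc(8) -> c = 6; heap: [0-5 ALLOC][6-13 ALLOC][14-37 FREE]
Op 5: free(c) -> (freed c); heap: [0-5 ALLOC][6-37 FREE]
Op 6: b = realloc(b, 2) -> b = 0; heap: [0-1 ALLOC][2-37 FREE]
Op 7: b = realloc(b, 2) -> b = 0; heap: [0-1 ALLOC][2-37 FREE]
malloc(33): first-fit scan over [0-1 ALLOC][2-37 FREE] -> 2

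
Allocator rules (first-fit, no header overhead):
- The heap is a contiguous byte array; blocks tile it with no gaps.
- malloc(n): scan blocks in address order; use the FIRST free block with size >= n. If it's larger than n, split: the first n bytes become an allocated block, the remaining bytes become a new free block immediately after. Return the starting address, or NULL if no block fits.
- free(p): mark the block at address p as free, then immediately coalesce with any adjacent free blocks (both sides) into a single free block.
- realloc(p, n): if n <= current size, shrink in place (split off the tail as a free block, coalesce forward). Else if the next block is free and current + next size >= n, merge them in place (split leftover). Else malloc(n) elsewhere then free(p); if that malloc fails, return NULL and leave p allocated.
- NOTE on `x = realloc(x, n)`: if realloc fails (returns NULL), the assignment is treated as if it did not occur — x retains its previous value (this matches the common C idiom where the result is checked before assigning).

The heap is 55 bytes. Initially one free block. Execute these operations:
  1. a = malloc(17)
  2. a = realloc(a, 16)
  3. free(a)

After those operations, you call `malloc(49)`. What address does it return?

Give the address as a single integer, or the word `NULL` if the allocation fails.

Answer: 0

Derivation:
Op 1: a = malloc(17) -> a = 0; heap: [0-16 ALLOC][17-54 FREE]
Op 2: a = realloc(a, 16) -> a = 0; heap: [0-15 ALLOC][16-54 FREE]
Op 3: free(a) -> (freed a); heap: [0-54 FREE]
malloc(49): first-fit scan over [0-54 FREE] -> 0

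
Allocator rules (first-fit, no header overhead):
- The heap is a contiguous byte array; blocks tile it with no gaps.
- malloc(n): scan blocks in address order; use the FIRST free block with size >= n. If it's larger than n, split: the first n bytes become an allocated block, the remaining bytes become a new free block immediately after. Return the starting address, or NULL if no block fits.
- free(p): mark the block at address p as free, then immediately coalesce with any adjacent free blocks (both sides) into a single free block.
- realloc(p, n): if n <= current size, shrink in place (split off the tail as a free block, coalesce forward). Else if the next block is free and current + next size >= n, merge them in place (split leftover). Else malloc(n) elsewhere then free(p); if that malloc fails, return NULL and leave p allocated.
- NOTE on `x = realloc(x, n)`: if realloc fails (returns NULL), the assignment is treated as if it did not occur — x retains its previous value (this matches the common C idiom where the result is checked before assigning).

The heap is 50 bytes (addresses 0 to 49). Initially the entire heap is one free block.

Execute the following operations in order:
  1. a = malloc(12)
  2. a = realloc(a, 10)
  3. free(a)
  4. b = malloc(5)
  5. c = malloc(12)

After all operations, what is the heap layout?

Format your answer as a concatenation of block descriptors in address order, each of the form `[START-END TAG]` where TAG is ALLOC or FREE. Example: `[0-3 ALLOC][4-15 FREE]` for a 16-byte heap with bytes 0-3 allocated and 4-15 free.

Op 1: a = malloc(12) -> a = 0; heap: [0-11 ALLOC][12-49 FREE]
Op 2: a = realloc(a, 10) -> a = 0; heap: [0-9 ALLOC][10-49 FREE]
Op 3: free(a) -> (freed a); heap: [0-49 FREE]
Op 4: b = malloc(5) -> b = 0; heap: [0-4 ALLOC][5-49 FREE]
Op 5: c = malloc(12) -> c = 5; heap: [0-4 ALLOC][5-16 ALLOC][17-49 FREE]

Answer: [0-4 ALLOC][5-16 ALLOC][17-49 FREE]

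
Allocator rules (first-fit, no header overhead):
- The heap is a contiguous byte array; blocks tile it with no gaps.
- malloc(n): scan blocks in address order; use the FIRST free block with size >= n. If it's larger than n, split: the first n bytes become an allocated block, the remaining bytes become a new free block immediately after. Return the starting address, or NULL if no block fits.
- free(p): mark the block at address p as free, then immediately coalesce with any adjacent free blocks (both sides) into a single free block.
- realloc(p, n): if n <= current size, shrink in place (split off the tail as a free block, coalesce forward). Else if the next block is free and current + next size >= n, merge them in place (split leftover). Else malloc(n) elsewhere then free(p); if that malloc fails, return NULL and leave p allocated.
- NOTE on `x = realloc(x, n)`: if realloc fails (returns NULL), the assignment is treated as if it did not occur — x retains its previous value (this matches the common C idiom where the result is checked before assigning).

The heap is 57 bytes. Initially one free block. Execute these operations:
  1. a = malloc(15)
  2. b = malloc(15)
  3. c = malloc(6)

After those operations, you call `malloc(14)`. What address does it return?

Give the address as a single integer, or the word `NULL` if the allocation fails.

Answer: 36

Derivation:
Op 1: a = malloc(15) -> a = 0; heap: [0-14 ALLOC][15-56 FREE]
Op 2: b = malloc(15) -> b = 15; heap: [0-14 ALLOC][15-29 ALLOC][30-56 FREE]
Op 3: c = malloc(6) -> c = 30; heap: [0-14 ALLOC][15-29 ALLOC][30-35 ALLOC][36-56 FREE]
malloc(14): first-fit scan over [0-14 ALLOC][15-29 ALLOC][30-35 ALLOC][36-56 FREE] -> 36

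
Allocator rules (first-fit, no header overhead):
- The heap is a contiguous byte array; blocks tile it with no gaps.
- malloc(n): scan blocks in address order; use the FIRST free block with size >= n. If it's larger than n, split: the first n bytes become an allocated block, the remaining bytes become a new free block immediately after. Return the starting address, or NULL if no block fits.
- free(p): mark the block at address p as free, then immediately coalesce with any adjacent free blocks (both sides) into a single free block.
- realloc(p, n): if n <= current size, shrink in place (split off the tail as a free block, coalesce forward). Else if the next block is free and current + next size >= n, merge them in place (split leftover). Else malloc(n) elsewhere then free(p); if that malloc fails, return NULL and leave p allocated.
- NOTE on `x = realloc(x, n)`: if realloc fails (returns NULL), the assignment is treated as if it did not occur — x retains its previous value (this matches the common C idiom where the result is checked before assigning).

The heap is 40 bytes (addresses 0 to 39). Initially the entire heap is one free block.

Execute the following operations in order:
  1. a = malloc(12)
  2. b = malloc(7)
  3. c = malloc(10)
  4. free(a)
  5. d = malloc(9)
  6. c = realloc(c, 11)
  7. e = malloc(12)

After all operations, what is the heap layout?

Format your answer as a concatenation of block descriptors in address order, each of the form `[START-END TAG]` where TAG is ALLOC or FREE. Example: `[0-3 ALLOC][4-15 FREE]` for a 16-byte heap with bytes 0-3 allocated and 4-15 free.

Answer: [0-8 ALLOC][9-11 FREE][12-18 ALLOC][19-29 ALLOC][30-39 FREE]

Derivation:
Op 1: a = malloc(12) -> a = 0; heap: [0-11 ALLOC][12-39 FREE]
Op 2: b = malloc(7) -> b = 12; heap: [0-11 ALLOC][12-18 ALLOC][19-39 FREE]
Op 3: c = malloc(10) -> c = 19; heap: [0-11 ALLOC][12-18 ALLOC][19-28 ALLOC][29-39 FREE]
Op 4: free(a) -> (freed a); heap: [0-11 FREE][12-18 ALLOC][19-28 ALLOC][29-39 FREE]
Op 5: d = malloc(9) -> d = 0; heap: [0-8 ALLOC][9-11 FREE][12-18 ALLOC][19-28 ALLOC][29-39 FREE]
Op 6: c = realloc(c, 11) -> c = 19; heap: [0-8 ALLOC][9-11 FREE][12-18 ALLOC][19-29 ALLOC][30-39 FREE]
Op 7: e = malloc(12) -> e = NULL; heap: [0-8 ALLOC][9-11 FREE][12-18 ALLOC][19-29 ALLOC][30-39 FREE]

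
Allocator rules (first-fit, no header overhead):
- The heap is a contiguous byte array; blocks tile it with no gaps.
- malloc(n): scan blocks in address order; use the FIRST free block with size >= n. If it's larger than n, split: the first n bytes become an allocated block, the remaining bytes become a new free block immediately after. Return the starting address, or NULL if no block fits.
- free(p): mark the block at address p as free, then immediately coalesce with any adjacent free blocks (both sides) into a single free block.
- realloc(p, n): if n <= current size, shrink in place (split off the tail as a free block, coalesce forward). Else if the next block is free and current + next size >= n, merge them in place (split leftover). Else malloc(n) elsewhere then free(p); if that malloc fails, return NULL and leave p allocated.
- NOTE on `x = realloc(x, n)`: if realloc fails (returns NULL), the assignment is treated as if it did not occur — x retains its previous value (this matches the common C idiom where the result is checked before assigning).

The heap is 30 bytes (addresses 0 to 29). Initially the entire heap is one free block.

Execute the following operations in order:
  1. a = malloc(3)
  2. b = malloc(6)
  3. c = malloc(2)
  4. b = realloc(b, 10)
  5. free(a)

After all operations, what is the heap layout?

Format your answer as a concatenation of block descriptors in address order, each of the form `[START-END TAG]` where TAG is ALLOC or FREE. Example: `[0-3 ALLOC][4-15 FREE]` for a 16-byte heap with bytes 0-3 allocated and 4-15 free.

Op 1: a = malloc(3) -> a = 0; heap: [0-2 ALLOC][3-29 FREE]
Op 2: b = malloc(6) -> b = 3; heap: [0-2 ALLOC][3-8 ALLOC][9-29 FREE]
Op 3: c = malloc(2) -> c = 9; heap: [0-2 ALLOC][3-8 ALLOC][9-10 ALLOC][11-29 FREE]
Op 4: b = realloc(b, 10) -> b = 11; heap: [0-2 ALLOC][3-8 FREE][9-10 ALLOC][11-20 ALLOC][21-29 FREE]
Op 5: free(a) -> (freed a); heap: [0-8 FREE][9-10 ALLOC][11-20 ALLOC][21-29 FREE]

Answer: [0-8 FREE][9-10 ALLOC][11-20 ALLOC][21-29 FREE]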